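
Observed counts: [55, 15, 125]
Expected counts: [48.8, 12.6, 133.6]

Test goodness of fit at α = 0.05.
Chi-square goodness of fit test:
H₀: observed counts match expected distribution
H₁: observed counts differ from expected distribution
df = k - 1 = 2
χ² = Σ(O - E)²/E
   = (55 - 48.8)²/48.8 + (15 - 12.6)²/12.6 + (125 - 133.6)²/133.6
   = 0.788 + 0.457 + 0.554
   = 1.80
p-value = 0.4069

Since p-value > α = 0.05, we fail to reject H₀.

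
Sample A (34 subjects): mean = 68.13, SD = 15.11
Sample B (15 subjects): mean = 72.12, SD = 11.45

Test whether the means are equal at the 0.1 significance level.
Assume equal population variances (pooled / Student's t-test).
Student's two-sample t-test (equal variances):
H₀: μ₁ = μ₂
H₁: μ₁ ≠ μ₂
df = n₁ + n₂ - 2 = 47
Pooled variance s_p² = [(n₁-1)s₁² + (n₂-1)s₂²] / (n₁ + n₂ - 2) = [(33)(15.11²) + (14)(11.45²)] / 47 = 199.3560
SE = √(s_p²(1/n₁ + 1/n₂)) = √(199.3560 × (1/34 + 1/15)) = 4.3765
t = (x̄₁ - x̄₂) / SE = (68.13 - 72.12) / 4.3765 = -3.99 / 4.3765 = -0.912
p-value = 0.3666

Since p-value > α = 0.1, we fail to reject H₀.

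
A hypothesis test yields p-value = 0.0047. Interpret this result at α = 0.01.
Since p = 0.0047 < α = 0.01, reject H₀.
There is sufficient evidence to reject the null hypothesis; the result is statistically significant at the 0.01 level.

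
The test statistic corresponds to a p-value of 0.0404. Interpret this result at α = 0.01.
Since p = 0.0404 > α = 0.01, fail to reject H₀.
There is insufficient evidence to reject the null hypothesis; the result is not statistically significant at the 0.01 level.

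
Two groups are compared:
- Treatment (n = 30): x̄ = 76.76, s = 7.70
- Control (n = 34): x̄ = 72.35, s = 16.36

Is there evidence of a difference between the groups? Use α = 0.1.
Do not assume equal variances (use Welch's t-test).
Welch's two-sample t-test:
H₀: μ₁ = μ₂
H₁: μ₁ ≠ μ₂
s₁²/n₁ = 7.70²/30 = 1.9763,  s₂²/n₂ = 16.36²/34 = 7.8720
SE = √(s₁²/n₁ + s₂²/n₂) = √(1.9763 + 7.8720) = 3.1382
df (Welch-Satterthwaite) = (s₁²/n₁ + s₂²/n₂)² / [(s₁²/n₁)²/(n₁-1) + (s₂²/n₂)²/(n₂-1)] ≈ 48.19
t = (x̄₁ - x̄₂) / SE = (76.76 - 72.35) / 3.1382 = 4.41 / 3.1382 = 1.405
p-value = 0.1664

Since p-value > α = 0.1, we fail to reject H₀.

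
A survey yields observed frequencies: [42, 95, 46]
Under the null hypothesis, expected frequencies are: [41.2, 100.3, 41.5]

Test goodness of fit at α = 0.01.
Chi-square goodness of fit test:
H₀: observed counts match expected distribution
H₁: observed counts differ from expected distribution
df = k - 1 = 2
χ² = Σ(O - E)²/E
   = (42 - 41.2)²/41.2 + (95 - 100.3)²/100.3 + (46 - 41.5)²/41.5
   = 0.016 + 0.280 + 0.488
   = 0.78
p-value = 0.6759

Since p-value > α = 0.01, we fail to reject H₀.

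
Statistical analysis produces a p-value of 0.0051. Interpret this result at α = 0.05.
Since p = 0.0051 < α = 0.05, reject H₀.
There is sufficient evidence to reject the null hypothesis; the result is statistically significant at the 0.05 level.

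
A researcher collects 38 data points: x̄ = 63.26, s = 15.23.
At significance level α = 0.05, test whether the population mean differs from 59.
One-sample t-test:
H₀: μ = 59
H₁: μ ≠ 59
df = n - 1 = 37
t = (x̄ - μ₀) / (s/√n) = (63.26 - 59) / (15.23/√38) = 1.724
p-value = 0.0930

Since p-value > α = 0.05, we fail to reject H₀.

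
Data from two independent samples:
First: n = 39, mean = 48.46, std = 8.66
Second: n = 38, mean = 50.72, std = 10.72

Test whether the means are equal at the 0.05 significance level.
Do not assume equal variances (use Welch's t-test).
Welch's two-sample t-test:
H₀: μ₁ = μ₂
H₁: μ₁ ≠ μ₂
s₁²/n₁ = 8.66²/39 = 1.9230,  s₂²/n₂ = 10.72²/38 = 3.0242
SE = √(s₁²/n₁ + s₂²/n₂) = √(1.9230 + 3.0242) = 2.2242
df (Welch-Satterthwaite) = (s₁²/n₁ + s₂²/n₂)² / [(s₁²/n₁)²/(n₁-1) + (s₂²/n₂)²/(n₂-1)] ≈ 71.04
t = (x̄₁ - x̄₂) / SE = (48.46 - 50.72) / 2.2242 = -2.26 / 2.2242 = -1.016
p-value = 0.3130

Since p-value > α = 0.05, we fail to reject H₀.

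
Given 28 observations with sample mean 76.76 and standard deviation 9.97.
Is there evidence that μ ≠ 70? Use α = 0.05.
One-sample t-test:
H₀: μ = 70
H₁: μ ≠ 70
df = n - 1 = 27
t = (x̄ - μ₀) / (s/√n) = (76.76 - 70) / (9.97/√28) = 3.588
p-value = 0.0013

Since p-value < α = 0.05, we reject H₀.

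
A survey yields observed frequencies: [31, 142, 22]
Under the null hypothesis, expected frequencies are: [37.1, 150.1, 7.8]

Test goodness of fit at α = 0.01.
Chi-square goodness of fit test:
H₀: observed counts match expected distribution
H₁: observed counts differ from expected distribution
df = k - 1 = 2
χ² = Σ(O - E)²/E
   = (31 - 37.1)²/37.1 + (142 - 150.1)²/150.1 + (22 - 7.8)²/7.8
   = 1.003 + 0.437 + 25.851
   = 27.29
p-value < 0.0001

Since p-value < α = 0.01, we reject H₀.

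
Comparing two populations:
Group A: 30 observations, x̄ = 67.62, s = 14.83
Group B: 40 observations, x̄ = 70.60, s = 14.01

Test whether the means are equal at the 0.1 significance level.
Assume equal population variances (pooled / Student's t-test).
Student's two-sample t-test (equal variances):
H₀: μ₁ = μ₂
H₁: μ₁ ≠ μ₂
df = n₁ + n₂ - 2 = 68
Pooled variance s_p² = [(n₁-1)s₁² + (n₂-1)s₂²] / (n₁ + n₂ - 2) = [(29)(14.83²) + (39)(14.01²)] / 68 = 206.3656
SE = √(s_p²(1/n₁ + 1/n₂)) = √(206.3656 × (1/30 + 1/40)) = 3.4696
t = (x̄₁ - x̄₂) / SE = (67.62 - 70.60) / 3.4696 = -2.98 / 3.4696 = -0.859
p-value = 0.3934

Since p-value > α = 0.1, we fail to reject H₀.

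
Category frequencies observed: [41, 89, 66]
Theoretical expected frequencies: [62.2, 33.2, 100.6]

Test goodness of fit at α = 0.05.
Chi-square goodness of fit test:
H₀: observed counts match expected distribution
H₁: observed counts differ from expected distribution
df = k - 1 = 2
χ² = Σ(O - E)²/E
   = (41 - 62.2)²/62.2 + (89 - 33.2)²/33.2 + (66 - 100.6)²/100.6
   = 7.226 + 93.784 + 11.900
   = 112.91
p-value < 0.0001

Since p-value < α = 0.05, we reject H₀.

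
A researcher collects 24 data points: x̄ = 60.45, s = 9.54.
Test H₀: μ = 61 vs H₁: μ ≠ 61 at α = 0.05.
One-sample t-test:
H₀: μ = 61
H₁: μ ≠ 61
df = n - 1 = 23
t = (x̄ - μ₀) / (s/√n) = (60.45 - 61) / (9.54/√24) = -0.282
p-value = 0.7801

Since p-value > α = 0.05, we fail to reject H₀.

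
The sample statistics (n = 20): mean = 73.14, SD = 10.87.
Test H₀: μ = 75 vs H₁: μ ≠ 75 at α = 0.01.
One-sample t-test:
H₀: μ = 75
H₁: μ ≠ 75
df = n - 1 = 19
t = (x̄ - μ₀) / (s/√n) = (73.14 - 75) / (10.87/√20) = -0.765
p-value = 0.4535

Since p-value > α = 0.01, we fail to reject H₀.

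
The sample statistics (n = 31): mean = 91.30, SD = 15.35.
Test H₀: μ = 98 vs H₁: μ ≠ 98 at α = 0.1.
One-sample t-test:
H₀: μ = 98
H₁: μ ≠ 98
df = n - 1 = 30
t = (x̄ - μ₀) / (s/√n) = (91.30 - 98) / (15.35/√31) = -2.430
p-value = 0.0213

Since p-value < α = 0.1, we reject H₀.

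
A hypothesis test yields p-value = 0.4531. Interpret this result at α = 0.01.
Since p = 0.4531 > α = 0.01, fail to reject H₀.
There is insufficient evidence to reject the null hypothesis; the result is not statistically significant at the 0.01 level.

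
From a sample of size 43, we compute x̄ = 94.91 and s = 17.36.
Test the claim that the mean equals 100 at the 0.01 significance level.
One-sample t-test:
H₀: μ = 100
H₁: μ ≠ 100
df = n - 1 = 42
t = (x̄ - μ₀) / (s/√n) = (94.91 - 100) / (17.36/√43) = -1.923
p-value = 0.0613

Since p-value > α = 0.01, we fail to reject H₀.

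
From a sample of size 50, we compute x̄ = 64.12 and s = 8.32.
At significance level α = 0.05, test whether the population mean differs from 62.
One-sample t-test:
H₀: μ = 62
H₁: μ ≠ 62
df = n - 1 = 49
t = (x̄ - μ₀) / (s/√n) = (64.12 - 62) / (8.32/√50) = 1.802
p-value = 0.0777

Since p-value > α = 0.05, we fail to reject H₀.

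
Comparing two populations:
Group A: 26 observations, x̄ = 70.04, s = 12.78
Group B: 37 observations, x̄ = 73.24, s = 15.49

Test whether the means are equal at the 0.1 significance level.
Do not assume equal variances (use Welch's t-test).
Welch's two-sample t-test:
H₀: μ₁ = μ₂
H₁: μ₁ ≠ μ₂
s₁²/n₁ = 12.78²/26 = 6.2819,  s₂²/n₂ = 15.49²/37 = 6.4849
SE = √(s₁²/n₁ + s₂²/n₂) = √(6.2819 + 6.4849) = 3.5731
df (Welch-Satterthwaite) = (s₁²/n₁ + s₂²/n₂)² / [(s₁²/n₁)²/(n₁-1) + (s₂²/n₂)²/(n₂-1)] ≈ 59.34
t = (x̄₁ - x̄₂) / SE = (70.04 - 73.24) / 3.5731 = -3.20 / 3.5731 = -0.896
p-value = 0.3741

Since p-value > α = 0.1, we fail to reject H₀.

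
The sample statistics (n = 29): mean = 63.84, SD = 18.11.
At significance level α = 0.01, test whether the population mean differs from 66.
One-sample t-test:
H₀: μ = 66
H₁: μ ≠ 66
df = n - 1 = 28
t = (x̄ - μ₀) / (s/√n) = (63.84 - 66) / (18.11/√29) = -0.642
p-value = 0.5259

Since p-value > α = 0.01, we fail to reject H₀.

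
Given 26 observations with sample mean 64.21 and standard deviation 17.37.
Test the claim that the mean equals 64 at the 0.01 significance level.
One-sample t-test:
H₀: μ = 64
H₁: μ ≠ 64
df = n - 1 = 25
t = (x̄ - μ₀) / (s/√n) = (64.21 - 64) / (17.37/√26) = 0.062
p-value = 0.9513

Since p-value > α = 0.01, we fail to reject H₀.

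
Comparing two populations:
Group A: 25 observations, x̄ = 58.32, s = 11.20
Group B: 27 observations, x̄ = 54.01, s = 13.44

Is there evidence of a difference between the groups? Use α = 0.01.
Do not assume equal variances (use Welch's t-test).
Welch's two-sample t-test:
H₀: μ₁ = μ₂
H₁: μ₁ ≠ μ₂
s₁²/n₁ = 11.20²/25 = 5.0176,  s₂²/n₂ = 13.44²/27 = 6.6901
SE = √(s₁²/n₁ + s₂²/n₂) = √(5.0176 + 6.6901) = 3.4217
df (Welch-Satterthwaite) = (s₁²/n₁ + s₂²/n₂)² / [(s₁²/n₁)²/(n₁-1) + (s₂²/n₂)²/(n₂-1)] ≈ 49.48
t = (x̄₁ - x̄₂) / SE = (58.32 - 54.01) / 3.4217 = 4.31 / 3.4217 = 1.260
p-value = 0.2137

Since p-value > α = 0.01, we fail to reject H₀.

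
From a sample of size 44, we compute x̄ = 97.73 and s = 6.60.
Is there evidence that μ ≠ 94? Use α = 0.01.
One-sample t-test:
H₀: μ = 94
H₁: μ ≠ 94
df = n - 1 = 43
t = (x̄ - μ₀) / (s/√n) = (97.73 - 94) / (6.60/√44) = 3.749
p-value = 0.0005

Since p-value < α = 0.01, we reject H₀.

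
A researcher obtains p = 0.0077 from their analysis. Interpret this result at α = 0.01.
Since p = 0.0077 < α = 0.01, reject H₀.
There is sufficient evidence to reject the null hypothesis; the result is statistically significant at the 0.01 level.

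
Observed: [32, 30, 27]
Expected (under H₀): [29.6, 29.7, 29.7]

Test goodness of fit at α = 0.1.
Chi-square goodness of fit test:
H₀: observed counts match expected distribution
H₁: observed counts differ from expected distribution
df = k - 1 = 2
χ² = Σ(O - E)²/E
   = (32 - 29.6)²/29.6 + (30 - 29.7)²/29.7 + (27 - 29.7)²/29.7
   = 0.195 + 0.003 + 0.245
   = 0.44
p-value = 0.8013

Since p-value > α = 0.1, we fail to reject H₀.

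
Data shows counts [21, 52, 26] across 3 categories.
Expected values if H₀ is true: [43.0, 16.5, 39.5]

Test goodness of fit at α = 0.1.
Chi-square goodness of fit test:
H₀: observed counts match expected distribution
H₁: observed counts differ from expected distribution
df = k - 1 = 2
χ² = Σ(O - E)²/E
   = (21 - 43.0)²/43.0 + (52 - 16.5)²/16.5 + (26 - 39.5)²/39.5
   = 11.256 + 76.379 + 4.614
   = 92.25
p-value < 0.0001

Since p-value < α = 0.1, we reject H₀.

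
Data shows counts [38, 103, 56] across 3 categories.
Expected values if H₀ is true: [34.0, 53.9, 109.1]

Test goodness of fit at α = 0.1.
Chi-square goodness of fit test:
H₀: observed counts match expected distribution
H₁: observed counts differ from expected distribution
df = k - 1 = 2
χ² = Σ(O - E)²/E
   = (38 - 34.0)²/34.0 + (103 - 53.9)²/53.9 + (56 - 109.1)²/109.1
   = 0.471 + 44.727 + 25.844
   = 71.04
p-value < 0.0001

Since p-value < α = 0.1, we reject H₀.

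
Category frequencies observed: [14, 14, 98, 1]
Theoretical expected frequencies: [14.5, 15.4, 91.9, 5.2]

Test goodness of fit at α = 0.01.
Chi-square goodness of fit test:
H₀: observed counts match expected distribution
H₁: observed counts differ from expected distribution
df = k - 1 = 3
χ² = Σ(O - E)²/E
   = (14 - 14.5)²/14.5 + (14 - 15.4)²/15.4 + (98 - 91.9)²/91.9 + (1 - 5.2)²/5.2
   = 0.017 + 0.127 + 0.405 + 3.392
   = 3.94
p-value = 0.2678

Since p-value > α = 0.01, we fail to reject H₀.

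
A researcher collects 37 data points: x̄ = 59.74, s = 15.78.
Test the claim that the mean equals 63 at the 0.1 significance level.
One-sample t-test:
H₀: μ = 63
H₁: μ ≠ 63
df = n - 1 = 36
t = (x̄ - μ₀) / (s/√n) = (59.74 - 63) / (15.78/√37) = -1.257
p-value = 0.2170

Since p-value > α = 0.1, we fail to reject H₀.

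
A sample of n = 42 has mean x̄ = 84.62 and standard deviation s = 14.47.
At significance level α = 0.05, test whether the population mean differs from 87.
One-sample t-test:
H₀: μ = 87
H₁: μ ≠ 87
df = n - 1 = 41
t = (x̄ - μ₀) / (s/√n) = (84.62 - 87) / (14.47/√42) = -1.066
p-value = 0.2927

Since p-value > α = 0.05, we fail to reject H₀.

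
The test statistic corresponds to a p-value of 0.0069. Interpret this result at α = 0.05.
Since p = 0.0069 < α = 0.05, reject H₀.
There is sufficient evidence to reject the null hypothesis; the result is statistically significant at the 0.05 level.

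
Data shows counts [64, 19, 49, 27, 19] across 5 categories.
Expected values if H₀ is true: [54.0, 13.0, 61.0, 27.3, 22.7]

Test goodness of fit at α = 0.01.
Chi-square goodness of fit test:
H₀: observed counts match expected distribution
H₁: observed counts differ from expected distribution
df = k - 1 = 4
χ² = Σ(O - E)²/E
   = (64 - 54.0)²/54.0 + (19 - 13.0)²/13.0 + (49 - 61.0)²/61.0 + (27 - 27.3)²/27.3 + (19 - 22.7)²/22.7
   = 1.852 + 2.769 + 2.361 + 0.003 + 0.603
   = 7.59
p-value = 0.1079

Since p-value > α = 0.01, we fail to reject H₀.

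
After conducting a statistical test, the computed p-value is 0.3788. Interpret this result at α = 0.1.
Since p = 0.3788 > α = 0.1, fail to reject H₀.
There is insufficient evidence to reject the null hypothesis; the result is not statistically significant at the 0.1 level.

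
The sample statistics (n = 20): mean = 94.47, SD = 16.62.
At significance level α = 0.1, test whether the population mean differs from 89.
One-sample t-test:
H₀: μ = 89
H₁: μ ≠ 89
df = n - 1 = 19
t = (x̄ - μ₀) / (s/√n) = (94.47 - 89) / (16.62/√20) = 1.472
p-value = 0.1574

Since p-value > α = 0.1, we fail to reject H₀.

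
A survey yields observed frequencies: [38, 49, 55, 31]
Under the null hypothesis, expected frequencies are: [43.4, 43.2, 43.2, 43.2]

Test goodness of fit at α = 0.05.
Chi-square goodness of fit test:
H₀: observed counts match expected distribution
H₁: observed counts differ from expected distribution
df = k - 1 = 3
χ² = Σ(O - E)²/E
   = (38 - 43.4)²/43.4 + (49 - 43.2)²/43.2 + (55 - 43.2)²/43.2 + (31 - 43.2)²/43.2
   = 0.672 + 0.779 + 3.223 + 3.445
   = 8.12
p-value = 0.0436

Since p-value < α = 0.05, we reject H₀.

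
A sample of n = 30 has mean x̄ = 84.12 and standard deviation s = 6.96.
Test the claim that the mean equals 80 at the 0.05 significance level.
One-sample t-test:
H₀: μ = 80
H₁: μ ≠ 80
df = n - 1 = 29
t = (x̄ - μ₀) / (s/√n) = (84.12 - 80) / (6.96/√30) = 3.242
p-value = 0.0030

Since p-value < α = 0.05, we reject H₀.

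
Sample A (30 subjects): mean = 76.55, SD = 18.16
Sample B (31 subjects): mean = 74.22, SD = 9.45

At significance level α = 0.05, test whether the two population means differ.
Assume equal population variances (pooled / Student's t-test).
Student's two-sample t-test (equal variances):
H₀: μ₁ = μ₂
H₁: μ₁ ≠ μ₂
df = n₁ + n₂ - 2 = 59
Pooled variance s_p² = [(n₁-1)s₁² + (n₂-1)s₂²] / (n₁ + n₂ - 2) = [(29)(18.16²) + (30)(9.45²)] / 59 = 207.5061
SE = √(s_p²(1/n₁ + 1/n₂)) = √(207.5061 × (1/30 + 1/31)) = 3.6893
t = (x̄₁ - x̄₂) / SE = (76.55 - 74.22) / 3.6893 = 2.33 / 3.6893 = 0.632
p-value = 0.5301

Since p-value > α = 0.05, we fail to reject H₀.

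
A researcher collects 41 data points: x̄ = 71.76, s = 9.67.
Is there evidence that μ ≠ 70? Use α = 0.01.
One-sample t-test:
H₀: μ = 70
H₁: μ ≠ 70
df = n - 1 = 40
t = (x̄ - μ₀) / (s/√n) = (71.76 - 70) / (9.67/√41) = 1.165
p-value = 0.2508

Since p-value > α = 0.01, we fail to reject H₀.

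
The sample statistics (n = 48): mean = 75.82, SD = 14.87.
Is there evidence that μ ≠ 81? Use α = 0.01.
One-sample t-test:
H₀: μ = 81
H₁: μ ≠ 81
df = n - 1 = 47
t = (x̄ - μ₀) / (s/√n) = (75.82 - 81) / (14.87/√48) = -2.413
p-value = 0.0198

Since p-value > α = 0.01, we fail to reject H₀.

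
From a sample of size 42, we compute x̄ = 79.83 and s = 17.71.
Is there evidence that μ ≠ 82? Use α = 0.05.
One-sample t-test:
H₀: μ = 82
H₁: μ ≠ 82
df = n - 1 = 41
t = (x̄ - μ₀) / (s/√n) = (79.83 - 82) / (17.71/√42) = -0.794
p-value = 0.4317

Since p-value > α = 0.05, we fail to reject H₀.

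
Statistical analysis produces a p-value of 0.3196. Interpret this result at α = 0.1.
Since p = 0.3196 > α = 0.1, fail to reject H₀.
There is insufficient evidence to reject the null hypothesis; the result is not statistically significant at the 0.1 level.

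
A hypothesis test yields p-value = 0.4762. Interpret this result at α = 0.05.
Since p = 0.4762 > α = 0.05, fail to reject H₀.
There is insufficient evidence to reject the null hypothesis; the result is not statistically significant at the 0.05 level.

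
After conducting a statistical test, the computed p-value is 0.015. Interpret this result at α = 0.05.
Since p = 0.015 < α = 0.05, reject H₀.
There is sufficient evidence to reject the null hypothesis; the result is statistically significant at the 0.05 level.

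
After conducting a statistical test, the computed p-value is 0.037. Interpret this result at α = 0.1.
Since p = 0.037 < α = 0.1, reject H₀.
There is sufficient evidence to reject the null hypothesis; the result is statistically significant at the 0.1 level.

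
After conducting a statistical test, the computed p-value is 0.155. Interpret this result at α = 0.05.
Since p = 0.155 > α = 0.05, fail to reject H₀.
There is insufficient evidence to reject the null hypothesis; the result is not statistically significant at the 0.05 level.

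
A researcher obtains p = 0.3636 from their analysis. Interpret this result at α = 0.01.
Since p = 0.3636 > α = 0.01, fail to reject H₀.
There is insufficient evidence to reject the null hypothesis; the result is not statistically significant at the 0.01 level.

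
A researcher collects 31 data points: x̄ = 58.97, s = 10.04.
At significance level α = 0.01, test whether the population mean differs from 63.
One-sample t-test:
H₀: μ = 63
H₁: μ ≠ 63
df = n - 1 = 30
t = (x̄ - μ₀) / (s/√n) = (58.97 - 63) / (10.04/√31) = -2.235
p-value = 0.0330

Since p-value > α = 0.01, we fail to reject H₀.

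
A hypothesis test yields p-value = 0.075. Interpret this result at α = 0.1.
Since p = 0.075 < α = 0.1, reject H₀.
There is sufficient evidence to reject the null hypothesis; the result is statistically significant at the 0.1 level.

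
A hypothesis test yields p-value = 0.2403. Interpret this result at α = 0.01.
Since p = 0.2403 > α = 0.01, fail to reject H₀.
There is insufficient evidence to reject the null hypothesis; the result is not statistically significant at the 0.01 level.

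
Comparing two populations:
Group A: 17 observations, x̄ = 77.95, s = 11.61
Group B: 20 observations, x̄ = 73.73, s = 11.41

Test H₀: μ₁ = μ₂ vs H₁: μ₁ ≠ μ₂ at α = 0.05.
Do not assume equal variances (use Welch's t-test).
Welch's two-sample t-test:
H₀: μ₁ = μ₂
H₁: μ₁ ≠ μ₂
s₁²/n₁ = 11.61²/17 = 7.9289,  s₂²/n₂ = 11.41²/20 = 6.5094
SE = √(s₁²/n₁ + s₂²/n₂) = √(7.9289 + 6.5094) = 3.7998
df (Welch-Satterthwaite) = (s₁²/n₁ + s₂²/n₂)² / [(s₁²/n₁)²/(n₁-1) + (s₂²/n₂)²/(n₂-1)] ≈ 33.85
t = (x̄₁ - x̄₂) / SE = (77.95 - 73.73) / 3.7998 = 4.22 / 3.7998 = 1.111
p-value = 0.2746

Since p-value > α = 0.05, we fail to reject H₀.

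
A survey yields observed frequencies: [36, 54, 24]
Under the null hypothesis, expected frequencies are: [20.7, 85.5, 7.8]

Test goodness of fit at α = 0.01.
Chi-square goodness of fit test:
H₀: observed counts match expected distribution
H₁: observed counts differ from expected distribution
df = k - 1 = 2
χ² = Σ(O - E)²/E
   = (36 - 20.7)²/20.7 + (54 - 85.5)²/85.5 + (24 - 7.8)²/7.8
   = 11.309 + 11.605 + 33.646
   = 56.56
p-value < 0.0001

Since p-value < α = 0.01, we reject H₀.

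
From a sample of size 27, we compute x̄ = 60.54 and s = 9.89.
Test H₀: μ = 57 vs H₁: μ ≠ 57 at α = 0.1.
One-sample t-test:
H₀: μ = 57
H₁: μ ≠ 57
df = n - 1 = 26
t = (x̄ - μ₀) / (s/√n) = (60.54 - 57) / (9.89/√27) = 1.860
p-value = 0.0743

Since p-value < α = 0.1, we reject H₀.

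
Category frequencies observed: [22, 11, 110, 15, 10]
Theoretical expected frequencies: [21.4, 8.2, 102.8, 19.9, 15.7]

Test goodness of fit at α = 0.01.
Chi-square goodness of fit test:
H₀: observed counts match expected distribution
H₁: observed counts differ from expected distribution
df = k - 1 = 4
χ² = Σ(O - E)²/E
   = (22 - 21.4)²/21.4 + (11 - 8.2)²/8.2 + (110 - 102.8)²/102.8 + (15 - 19.9)²/19.9 + (10 - 15.7)²/15.7
   = 0.017 + 0.956 + 0.504 + 1.207 + 2.069
   = 4.75
p-value = 0.3136

Since p-value > α = 0.01, we fail to reject H₀.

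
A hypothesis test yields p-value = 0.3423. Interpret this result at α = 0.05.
Since p = 0.3423 > α = 0.05, fail to reject H₀.
There is insufficient evidence to reject the null hypothesis; the result is not statistically significant at the 0.05 level.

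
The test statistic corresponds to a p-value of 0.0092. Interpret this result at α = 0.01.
Since p = 0.0092 < α = 0.01, reject H₀.
There is sufficient evidence to reject the null hypothesis; the result is statistically significant at the 0.01 level.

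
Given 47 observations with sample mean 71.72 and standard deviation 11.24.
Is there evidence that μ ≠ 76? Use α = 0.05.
One-sample t-test:
H₀: μ = 76
H₁: μ ≠ 76
df = n - 1 = 46
t = (x̄ - μ₀) / (s/√n) = (71.72 - 76) / (11.24/√47) = -2.611
p-value = 0.0122

Since p-value < α = 0.05, we reject H₀.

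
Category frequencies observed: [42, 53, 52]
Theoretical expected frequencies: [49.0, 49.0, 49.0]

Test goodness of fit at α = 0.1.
Chi-square goodness of fit test:
H₀: observed counts match expected distribution
H₁: observed counts differ from expected distribution
df = k - 1 = 2
χ² = Σ(O - E)²/E
   = (42 - 49.0)²/49.0 + (53 - 49.0)²/49.0 + (52 - 49.0)²/49.0
   = 1.000 + 0.327 + 0.184
   = 1.51
p-value = 0.4700

Since p-value > α = 0.1, we fail to reject H₀.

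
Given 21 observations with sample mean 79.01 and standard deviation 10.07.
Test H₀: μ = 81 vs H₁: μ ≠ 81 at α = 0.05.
One-sample t-test:
H₀: μ = 81
H₁: μ ≠ 81
df = n - 1 = 20
t = (x̄ - μ₀) / (s/√n) = (79.01 - 81) / (10.07/√21) = -0.906
p-value = 0.3759

Since p-value > α = 0.05, we fail to reject H₀.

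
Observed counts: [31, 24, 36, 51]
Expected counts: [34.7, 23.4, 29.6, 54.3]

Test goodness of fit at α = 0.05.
Chi-square goodness of fit test:
H₀: observed counts match expected distribution
H₁: observed counts differ from expected distribution
df = k - 1 = 3
χ² = Σ(O - E)²/E
   = (31 - 34.7)²/34.7 + (24 - 23.4)²/23.4 + (36 - 29.6)²/29.6 + (51 - 54.3)²/54.3
   = 0.395 + 0.015 + 1.384 + 0.201
   = 1.99
p-value = 0.5736

Since p-value > α = 0.05, we fail to reject H₀.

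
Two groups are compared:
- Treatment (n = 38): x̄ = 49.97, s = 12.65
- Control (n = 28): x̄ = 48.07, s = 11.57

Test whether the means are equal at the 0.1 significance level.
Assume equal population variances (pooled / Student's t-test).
Student's two-sample t-test (equal variances):
H₀: μ₁ = μ₂
H₁: μ₁ ≠ μ₂
df = n₁ + n₂ - 2 = 64
Pooled variance s_p² = [(n₁-1)s₁² + (n₂-1)s₂²] / (n₁ + n₂ - 2) = [(37)(12.65²) + (27)(11.57²)] / 64 = 148.9873
SE = √(s_p²(1/n₁ + 1/n₂)) = √(148.9873 × (1/38 + 1/28)) = 3.0400
t = (x̄₁ - x̄₂) / SE = (49.97 - 48.07) / 3.0400 = 1.90 / 3.0400 = 0.625
p-value = 0.5342

Since p-value > α = 0.1, we fail to reject H₀.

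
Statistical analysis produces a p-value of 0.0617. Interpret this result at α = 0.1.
Since p = 0.0617 < α = 0.1, reject H₀.
There is sufficient evidence to reject the null hypothesis; the result is statistically significant at the 0.1 level.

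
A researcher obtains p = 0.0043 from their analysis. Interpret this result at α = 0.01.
Since p = 0.0043 < α = 0.01, reject H₀.
There is sufficient evidence to reject the null hypothesis; the result is statistically significant at the 0.01 level.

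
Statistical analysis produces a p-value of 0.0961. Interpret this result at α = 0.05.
Since p = 0.0961 > α = 0.05, fail to reject H₀.
There is insufficient evidence to reject the null hypothesis; the result is not statistically significant at the 0.05 level.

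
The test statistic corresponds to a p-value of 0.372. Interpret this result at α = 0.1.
Since p = 0.372 > α = 0.1, fail to reject H₀.
There is insufficient evidence to reject the null hypothesis; the result is not statistically significant at the 0.1 level.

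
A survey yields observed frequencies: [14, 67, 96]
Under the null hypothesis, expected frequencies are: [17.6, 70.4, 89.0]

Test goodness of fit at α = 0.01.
Chi-square goodness of fit test:
H₀: observed counts match expected distribution
H₁: observed counts differ from expected distribution
df = k - 1 = 2
χ² = Σ(O - E)²/E
   = (14 - 17.6)²/17.6 + (67 - 70.4)²/70.4 + (96 - 89.0)²/89.0
   = 0.736 + 0.164 + 0.551
   = 1.45
p-value = 0.4841

Since p-value > α = 0.01, we fail to reject H₀.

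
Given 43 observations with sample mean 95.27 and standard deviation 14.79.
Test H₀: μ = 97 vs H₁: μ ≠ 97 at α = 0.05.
One-sample t-test:
H₀: μ = 97
H₁: μ ≠ 97
df = n - 1 = 42
t = (x̄ - μ₀) / (s/√n) = (95.27 - 97) / (14.79/√43) = -0.767
p-value = 0.4474

Since p-value > α = 0.05, we fail to reject H₀.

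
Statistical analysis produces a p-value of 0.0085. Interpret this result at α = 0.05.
Since p = 0.0085 < α = 0.05, reject H₀.
There is sufficient evidence to reject the null hypothesis; the result is statistically significant at the 0.05 level.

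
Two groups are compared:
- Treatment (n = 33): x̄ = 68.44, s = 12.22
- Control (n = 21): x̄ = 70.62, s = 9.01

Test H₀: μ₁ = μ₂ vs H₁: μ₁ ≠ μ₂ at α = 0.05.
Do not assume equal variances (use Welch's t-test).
Welch's two-sample t-test:
H₀: μ₁ = μ₂
H₁: μ₁ ≠ μ₂
s₁²/n₁ = 12.22²/33 = 4.5251,  s₂²/n₂ = 9.01²/21 = 3.8657
SE = √(s₁²/n₁ + s₂²/n₂) = √(4.5251 + 3.8657) = 2.8967
df (Welch-Satterthwaite) = (s₁²/n₁ + s₂²/n₂)² / [(s₁²/n₁)²/(n₁-1) + (s₂²/n₂)²/(n₂-1)] ≈ 50.76
t = (x̄₁ - x̄₂) / SE = (68.44 - 70.62) / 2.8967 = -2.18 / 2.8967 = -0.753
p-value = 0.4552

Since p-value > α = 0.05, we fail to reject H₀.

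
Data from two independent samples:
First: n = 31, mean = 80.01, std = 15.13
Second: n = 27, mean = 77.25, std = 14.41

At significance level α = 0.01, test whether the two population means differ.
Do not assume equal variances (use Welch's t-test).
Welch's two-sample t-test:
H₀: μ₁ = μ₂
H₁: μ₁ ≠ μ₂
s₁²/n₁ = 15.13²/31 = 7.3844,  s₂²/n₂ = 14.41²/27 = 7.6907
SE = √(s₁²/n₁ + s₂²/n₂) = √(7.3844 + 7.6907) = 3.8827
df (Welch-Satterthwaite) = (s₁²/n₁ + s₂²/n₂)² / [(s₁²/n₁)²/(n₁-1) + (s₂²/n₂)²/(n₂-1)] ≈ 55.53
t = (x̄₁ - x̄₂) / SE = (80.01 - 77.25) / 3.8827 = 2.76 / 3.8827 = 0.711
p-value = 0.4802

Since p-value > α = 0.01, we fail to reject H₀.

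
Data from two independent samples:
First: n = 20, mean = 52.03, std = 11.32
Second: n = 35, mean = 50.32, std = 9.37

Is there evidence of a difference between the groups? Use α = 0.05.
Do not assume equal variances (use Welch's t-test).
Welch's two-sample t-test:
H₀: μ₁ = μ₂
H₁: μ₁ ≠ μ₂
s₁²/n₁ = 11.32²/20 = 6.4071,  s₂²/n₂ = 9.37²/35 = 2.5085
SE = √(s₁²/n₁ + s₂²/n₂) = √(6.4071 + 2.5085) = 2.9859
df (Welch-Satterthwaite) = (s₁²/n₁ + s₂²/n₂)² / [(s₁²/n₁)²/(n₁-1) + (s₂²/n₂)²/(n₂-1)] ≈ 33.89
t = (x̄₁ - x̄₂) / SE = (52.03 - 50.32) / 2.9859 = 1.71 / 2.9859 = 0.573
p-value = 0.5706

Since p-value > α = 0.05, we fail to reject H₀.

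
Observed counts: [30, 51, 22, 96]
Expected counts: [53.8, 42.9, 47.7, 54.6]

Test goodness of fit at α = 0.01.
Chi-square goodness of fit test:
H₀: observed counts match expected distribution
H₁: observed counts differ from expected distribution
df = k - 1 = 3
χ² = Σ(O - E)²/E
   = (30 - 53.8)²/53.8 + (51 - 42.9)²/42.9 + (22 - 47.7)²/47.7 + (96 - 54.6)²/54.6
   = 10.529 + 1.529 + 13.847 + 31.391
   = 57.30
p-value < 0.0001

Since p-value < α = 0.01, we reject H₀.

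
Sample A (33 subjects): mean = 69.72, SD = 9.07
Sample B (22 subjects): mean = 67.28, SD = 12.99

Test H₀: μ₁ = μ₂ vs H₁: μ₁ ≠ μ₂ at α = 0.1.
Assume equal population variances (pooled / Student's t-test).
Student's two-sample t-test (equal variances):
H₀: μ₁ = μ₂
H₁: μ₁ ≠ μ₂
df = n₁ + n₂ - 2 = 53
Pooled variance s_p² = [(n₁-1)s₁² + (n₂-1)s₂²] / (n₁ + n₂ - 2) = [(32)(9.07²) + (21)(12.99²)] / 53 = 116.5287
SE = √(s_p²(1/n₁ + 1/n₂)) = √(116.5287 × (1/33 + 1/22)) = 2.9712
t = (x̄₁ - x̄₂) / SE = (69.72 - 67.28) / 2.9712 = 2.44 / 2.9712 = 0.821
p-value = 0.4152

Since p-value > α = 0.1, we fail to reject H₀.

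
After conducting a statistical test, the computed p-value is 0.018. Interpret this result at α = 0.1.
Since p = 0.018 < α = 0.1, reject H₀.
There is sufficient evidence to reject the null hypothesis; the result is statistically significant at the 0.1 level.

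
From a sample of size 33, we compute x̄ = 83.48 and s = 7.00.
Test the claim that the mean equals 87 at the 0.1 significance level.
One-sample t-test:
H₀: μ = 87
H₁: μ ≠ 87
df = n - 1 = 32
t = (x̄ - μ₀) / (s/√n) = (83.48 - 87) / (7.00/√33) = -2.889
p-value = 0.0069

Since p-value < α = 0.1, we reject H₀.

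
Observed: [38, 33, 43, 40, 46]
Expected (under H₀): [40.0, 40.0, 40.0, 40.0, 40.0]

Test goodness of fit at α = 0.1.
Chi-square goodness of fit test:
H₀: observed counts match expected distribution
H₁: observed counts differ from expected distribution
df = k - 1 = 4
χ² = Σ(O - E)²/E
   = (38 - 40.0)²/40.0 + (33 - 40.0)²/40.0 + (43 - 40.0)²/40.0 + (40 - 40.0)²/40.0 + (46 - 40.0)²/40.0
   = 0.100 + 1.225 + 0.225 + 0.000 + 0.900
   = 2.45
p-value = 0.6536

Since p-value > α = 0.1, we fail to reject H₀.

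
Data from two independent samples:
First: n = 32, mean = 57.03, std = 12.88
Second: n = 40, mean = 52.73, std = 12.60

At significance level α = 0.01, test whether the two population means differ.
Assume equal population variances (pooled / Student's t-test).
Student's two-sample t-test (equal variances):
H₀: μ₁ = μ₂
H₁: μ₁ ≠ μ₂
df = n₁ + n₂ - 2 = 70
Pooled variance s_p² = [(n₁-1)s₁² + (n₂-1)s₂²] / (n₁ + n₂ - 2) = [(31)(12.88²) + (39)(12.60²)] / 70 = 161.9195
SE = √(s_p²(1/n₁ + 1/n₂)) = √(161.9195 × (1/32 + 1/40)) = 3.0179
t = (x̄₁ - x̄₂) / SE = (57.03 - 52.73) / 3.0179 = 4.30 / 3.0179 = 1.425
p-value = 0.1587

Since p-value > α = 0.01, we fail to reject H₀.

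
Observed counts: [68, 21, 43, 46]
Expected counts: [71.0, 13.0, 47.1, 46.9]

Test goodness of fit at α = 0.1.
Chi-square goodness of fit test:
H₀: observed counts match expected distribution
H₁: observed counts differ from expected distribution
df = k - 1 = 3
χ² = Σ(O - E)²/E
   = (68 - 71.0)²/71.0 + (21 - 13.0)²/13.0 + (43 - 47.1)²/47.1 + (46 - 46.9)²/46.9
   = 0.127 + 4.923 + 0.357 + 0.017
   = 5.42
p-value = 0.1433

Since p-value > α = 0.1, we fail to reject H₀.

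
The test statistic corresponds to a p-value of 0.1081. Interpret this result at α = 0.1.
Since p = 0.1081 > α = 0.1, fail to reject H₀.
There is insufficient evidence to reject the null hypothesis; the result is not statistically significant at the 0.1 level.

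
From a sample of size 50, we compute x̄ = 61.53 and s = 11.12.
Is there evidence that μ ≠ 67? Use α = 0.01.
One-sample t-test:
H₀: μ = 67
H₁: μ ≠ 67
df = n - 1 = 49
t = (x̄ - μ₀) / (s/√n) = (61.53 - 67) / (11.12/√50) = -3.478
p-value = 0.0011

Since p-value < α = 0.01, we reject H₀.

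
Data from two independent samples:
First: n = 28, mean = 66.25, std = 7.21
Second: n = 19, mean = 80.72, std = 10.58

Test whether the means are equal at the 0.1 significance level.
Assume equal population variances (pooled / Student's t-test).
Student's two-sample t-test (equal variances):
H₀: μ₁ = μ₂
H₁: μ₁ ≠ μ₂
df = n₁ + n₂ - 2 = 45
Pooled variance s_p² = [(n₁-1)s₁² + (n₂-1)s₂²] / (n₁ + n₂ - 2) = [(27)(7.21²) + (18)(10.58²)] / 45 = 75.9650
SE = √(s_p²(1/n₁ + 1/n₂)) = √(75.9650 × (1/28 + 1/19)) = 2.5906
t = (x̄₁ - x̄₂) / SE = (66.25 - 80.72) / 2.5906 = -14.47 / 2.5906 = -5.586
p-value < 0.0001

Since p-value < α = 0.1, we reject H₀.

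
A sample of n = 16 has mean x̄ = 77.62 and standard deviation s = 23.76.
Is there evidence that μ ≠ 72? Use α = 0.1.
One-sample t-test:
H₀: μ = 72
H₁: μ ≠ 72
df = n - 1 = 15
t = (x̄ - μ₀) / (s/√n) = (77.62 - 72) / (23.76/√16) = 0.946
p-value = 0.3591

Since p-value > α = 0.1, we fail to reject H₀.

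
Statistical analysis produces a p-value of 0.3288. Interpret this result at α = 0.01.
Since p = 0.3288 > α = 0.01, fail to reject H₀.
There is insufficient evidence to reject the null hypothesis; the result is not statistically significant at the 0.01 level.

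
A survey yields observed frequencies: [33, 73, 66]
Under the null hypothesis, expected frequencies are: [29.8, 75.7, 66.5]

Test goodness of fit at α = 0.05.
Chi-square goodness of fit test:
H₀: observed counts match expected distribution
H₁: observed counts differ from expected distribution
df = k - 1 = 2
χ² = Σ(O - E)²/E
   = (33 - 29.8)²/29.8 + (73 - 75.7)²/75.7 + (66 - 66.5)²/66.5
   = 0.344 + 0.096 + 0.004
   = 0.44
p-value = 0.8010

Since p-value > α = 0.05, we fail to reject H₀.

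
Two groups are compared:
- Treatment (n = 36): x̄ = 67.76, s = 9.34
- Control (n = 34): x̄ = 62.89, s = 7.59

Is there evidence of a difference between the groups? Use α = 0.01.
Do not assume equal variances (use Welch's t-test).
Welch's two-sample t-test:
H₀: μ₁ = μ₂
H₁: μ₁ ≠ μ₂
s₁²/n₁ = 9.34²/36 = 2.4232,  s₂²/n₂ = 7.59²/34 = 1.6944
SE = √(s₁²/n₁ + s₂²/n₂) = √(2.4232 + 1.6944) = 2.0292
df (Welch-Satterthwaite) = (s₁²/n₁ + s₂²/n₂)² / [(s₁²/n₁)²/(n₁-1) + (s₂²/n₂)²/(n₂-1)] ≈ 66.55
t = (x̄₁ - x̄₂) / SE = (67.76 - 62.89) / 2.0292 = 4.87 / 2.0292 = 2.400
p-value = 0.0192

Since p-value > α = 0.01, we fail to reject H₀.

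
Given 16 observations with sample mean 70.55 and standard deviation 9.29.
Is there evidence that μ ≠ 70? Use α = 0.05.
One-sample t-test:
H₀: μ = 70
H₁: μ ≠ 70
df = n - 1 = 15
t = (x̄ - μ₀) / (s/√n) = (70.55 - 70) / (9.29/√16) = 0.237
p-value = 0.8160

Since p-value > α = 0.05, we fail to reject H₀.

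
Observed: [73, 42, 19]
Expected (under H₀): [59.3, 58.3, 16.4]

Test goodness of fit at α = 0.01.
Chi-square goodness of fit test:
H₀: observed counts match expected distribution
H₁: observed counts differ from expected distribution
df = k - 1 = 2
χ² = Σ(O - E)²/E
   = (73 - 59.3)²/59.3 + (42 - 58.3)²/58.3 + (19 - 16.4)²/16.4
   = 3.165 + 4.557 + 0.412
   = 8.13
p-value = 0.0171

Since p-value > α = 0.01, we fail to reject H₀.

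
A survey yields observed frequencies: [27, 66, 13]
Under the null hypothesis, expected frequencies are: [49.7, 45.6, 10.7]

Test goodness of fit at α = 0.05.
Chi-square goodness of fit test:
H₀: observed counts match expected distribution
H₁: observed counts differ from expected distribution
df = k - 1 = 2
χ² = Σ(O - E)²/E
   = (27 - 49.7)²/49.7 + (66 - 45.6)²/45.6 + (13 - 10.7)²/10.7
   = 10.368 + 9.126 + 0.494
   = 19.99
p-value < 0.0001

Since p-value < α = 0.05, we reject H₀.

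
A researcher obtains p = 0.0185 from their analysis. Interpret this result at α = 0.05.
Since p = 0.0185 < α = 0.05, reject H₀.
There is sufficient evidence to reject the null hypothesis; the result is statistically significant at the 0.05 level.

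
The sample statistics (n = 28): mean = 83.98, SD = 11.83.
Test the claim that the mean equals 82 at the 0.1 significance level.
One-sample t-test:
H₀: μ = 82
H₁: μ ≠ 82
df = n - 1 = 27
t = (x̄ - μ₀) / (s/√n) = (83.98 - 82) / (11.83/√28) = 0.886
p-value = 0.3836

Since p-value > α = 0.1, we fail to reject H₀.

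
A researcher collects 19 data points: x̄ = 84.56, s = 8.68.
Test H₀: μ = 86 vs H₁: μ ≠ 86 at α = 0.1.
One-sample t-test:
H₀: μ = 86
H₁: μ ≠ 86
df = n - 1 = 18
t = (x̄ - μ₀) / (s/√n) = (84.56 - 86) / (8.68/√19) = -0.723
p-value = 0.4789

Since p-value > α = 0.1, we fail to reject H₀.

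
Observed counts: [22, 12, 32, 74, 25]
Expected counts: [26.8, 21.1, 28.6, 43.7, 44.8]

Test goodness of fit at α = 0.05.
Chi-square goodness of fit test:
H₀: observed counts match expected distribution
H₁: observed counts differ from expected distribution
df = k - 1 = 4
χ² = Σ(O - E)²/E
   = (22 - 26.8)²/26.8 + (12 - 21.1)²/21.1 + (32 - 28.6)²/28.6 + (74 - 43.7)²/43.7 + (25 - 44.8)²/44.8
   = 0.860 + 3.925 + 0.404 + 21.009 + 8.751
   = 34.95
p-value < 0.0001

Since p-value < α = 0.05, we reject H₀.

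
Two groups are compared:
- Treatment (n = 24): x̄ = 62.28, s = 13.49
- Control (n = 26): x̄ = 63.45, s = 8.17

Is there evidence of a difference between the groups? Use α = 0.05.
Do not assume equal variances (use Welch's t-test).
Welch's two-sample t-test:
H₀: μ₁ = μ₂
H₁: μ₁ ≠ μ₂
s₁²/n₁ = 13.49²/24 = 7.5825,  s₂²/n₂ = 8.17²/26 = 2.5673
SE = √(s₁²/n₁ + s₂²/n₂) = √(7.5825 + 2.5673) = 3.1859
df (Welch-Satterthwaite) = (s₁²/n₁ + s₂²/n₂)² / [(s₁²/n₁)²/(n₁-1) + (s₂²/n₂)²/(n₂-1)] ≈ 37.28
t = (x̄₁ - x̄₂) / SE = (62.28 - 63.45) / 3.1859 = -1.17 / 3.1859 = -0.367
p-value = 0.7155

Since p-value > α = 0.05, we fail to reject H₀.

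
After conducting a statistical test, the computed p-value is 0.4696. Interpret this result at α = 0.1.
Since p = 0.4696 > α = 0.1, fail to reject H₀.
There is insufficient evidence to reject the null hypothesis; the result is not statistically significant at the 0.1 level.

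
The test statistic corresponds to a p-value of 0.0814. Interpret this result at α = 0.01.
Since p = 0.0814 > α = 0.01, fail to reject H₀.
There is insufficient evidence to reject the null hypothesis; the result is not statistically significant at the 0.01 level.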